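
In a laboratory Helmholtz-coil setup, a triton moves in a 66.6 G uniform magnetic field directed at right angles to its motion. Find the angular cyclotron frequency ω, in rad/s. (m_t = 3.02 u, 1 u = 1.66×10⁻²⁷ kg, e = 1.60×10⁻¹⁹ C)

ω ≈ 2.13×10^5 rad/s

ω = qB/m = (1×1.60×10^-19)(6.66×10^-3) / (5.01×10^-27) = 2.13×10^5 rad/s.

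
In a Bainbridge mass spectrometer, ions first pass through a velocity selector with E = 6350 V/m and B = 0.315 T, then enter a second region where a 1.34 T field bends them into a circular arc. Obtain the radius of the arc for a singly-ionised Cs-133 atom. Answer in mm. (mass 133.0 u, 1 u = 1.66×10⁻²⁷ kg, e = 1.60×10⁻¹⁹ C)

The selector passes v = E/B = 6350/0.315 = 2.02×10^4 m/s.
In the deflection region, r = mv/(qB₂) = (2.21×10^-25)(2.02×10^4) / [(1×1.60×10^-19)(1.34)] = 0.0208 m.

r ≈ 20.8 mm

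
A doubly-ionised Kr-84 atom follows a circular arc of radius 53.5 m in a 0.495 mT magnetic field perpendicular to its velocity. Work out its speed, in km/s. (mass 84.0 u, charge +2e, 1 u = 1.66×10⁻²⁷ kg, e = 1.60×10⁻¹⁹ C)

v ≈ 60.8 km/s

From qvB = mv²/r, v = qBr/m.
v = (2×1.60×10^-19)(4.95×10^-4)(53.5) / (1.39×10^-25) = 6.08×10^4 m/s.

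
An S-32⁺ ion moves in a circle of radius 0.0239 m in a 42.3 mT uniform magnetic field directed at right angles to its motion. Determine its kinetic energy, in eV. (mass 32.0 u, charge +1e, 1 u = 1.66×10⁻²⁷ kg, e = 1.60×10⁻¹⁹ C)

v = qBr/m = (1×1.60×10^-19)(0.0423)(0.0239) / (5.31×10^-26) = 3050 m/s.
K = ½mv² = 0.5·(5.31×10^-26)·(3050)² = 2.46×10^-19 J = 1.54 eV.

K ≈ 1.54 eV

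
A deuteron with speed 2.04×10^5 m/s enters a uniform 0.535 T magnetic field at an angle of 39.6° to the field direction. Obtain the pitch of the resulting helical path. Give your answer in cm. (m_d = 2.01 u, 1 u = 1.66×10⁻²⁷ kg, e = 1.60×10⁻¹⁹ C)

pitch ≈ 3.85 cm

The velocity component along B is v∥ = v cos39.6° = 1.57×10^5 m/s.
The cyclotron period T = 2πm/(qB) = 2.45×10^-7 s is set by m, q, B alone.
Pitch = v∥·T = (1.57×10^5)(2.45×10^-7) = 0.0385 m.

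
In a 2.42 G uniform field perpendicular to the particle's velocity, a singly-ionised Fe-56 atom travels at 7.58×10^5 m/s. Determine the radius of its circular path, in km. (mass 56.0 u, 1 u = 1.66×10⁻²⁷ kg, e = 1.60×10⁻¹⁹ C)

r ≈ 1.82 km

The magnetic force provides the centripetal force: qvB = mv²/r, so r = mv/(qB).
r = (9.30×10^-26 kg)(7.58×10^5 m/s) / [(1×1.60×10^-19 C)(2.42×10^-4 T)] = 1820 m.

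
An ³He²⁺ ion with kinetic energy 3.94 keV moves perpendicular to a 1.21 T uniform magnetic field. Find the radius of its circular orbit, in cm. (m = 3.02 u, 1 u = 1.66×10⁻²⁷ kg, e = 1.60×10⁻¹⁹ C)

r ≈ 0.649 cm

Convert the energy: K = 3.94 keV = 6.30×10^-16 J.
v = √(2K/m) = √(2·6.30×10^-16/5.01×10^-27) = 5.01×10^5 m/s.
r = mv/(qB) = (5.01×10^-27)(5.01×10^5) / [(2×1.60×10^-19)(1.21)] = 6.49×10^-3 m.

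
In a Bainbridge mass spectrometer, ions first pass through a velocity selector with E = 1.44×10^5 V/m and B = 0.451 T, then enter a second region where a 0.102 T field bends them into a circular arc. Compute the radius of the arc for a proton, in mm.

The selector passes v = E/B = 1.44×10^5/0.451 = 3.19×10^5 m/s.
In the deflection region, r = mv/(qB₂) = (1.67×10^-27)(3.19×10^5) / [(1×1.60×10^-19)(0.102)] = 0.0327 m.

r ≈ 32.7 mm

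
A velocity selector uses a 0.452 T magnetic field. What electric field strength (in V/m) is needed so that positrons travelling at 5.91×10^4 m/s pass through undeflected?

qE = qvB ⇒ E = vB = (5.91×10^4)(0.452) = 2.67×10^4 V/m.

E ≈ 2.67×10^4 V/m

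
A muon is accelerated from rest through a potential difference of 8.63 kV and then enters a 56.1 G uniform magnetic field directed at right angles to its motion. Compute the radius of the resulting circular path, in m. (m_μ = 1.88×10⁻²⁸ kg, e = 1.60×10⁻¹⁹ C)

r ≈ 0.803 m

The kinetic energy gained is K = qV = (1×1.60×10^-19)(8630) = 1.38×10^-15 J.
v = √(2K/m) = 3.83×10^6 m/s.
r = mv/(qB) = (1.88×10^-28)(3.83×10^6) / [(1×1.60×10^-19)(5.61×10^-3)] = 0.803 m.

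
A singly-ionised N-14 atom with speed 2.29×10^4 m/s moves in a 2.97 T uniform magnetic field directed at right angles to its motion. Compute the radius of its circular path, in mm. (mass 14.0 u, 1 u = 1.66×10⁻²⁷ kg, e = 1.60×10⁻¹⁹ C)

The magnetic force provides the centripetal force: qvB = mv²/r, so r = mv/(qB).
r = (2.32×10^-26 kg)(2.29×10^4 m/s) / [(1×1.60×10^-19 C)(2.97 T)] = 1.12×10^-3 m.

r ≈ 1.12 mm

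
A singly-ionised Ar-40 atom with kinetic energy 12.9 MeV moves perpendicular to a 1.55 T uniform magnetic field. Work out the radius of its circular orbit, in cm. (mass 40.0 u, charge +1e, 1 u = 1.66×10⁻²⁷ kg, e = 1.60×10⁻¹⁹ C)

r ≈ 211 cm

Convert the energy: K = 12.9 MeV = 2.06×10^-12 J.
v = √(2K/m) = √(2·2.06×10^-12/6.64×10^-26) = 7.88×10^6 m/s.
r = mv/(qB) = (6.64×10^-26)(7.88×10^6) / [(1×1.60×10^-19)(1.55)] = 2.11 m.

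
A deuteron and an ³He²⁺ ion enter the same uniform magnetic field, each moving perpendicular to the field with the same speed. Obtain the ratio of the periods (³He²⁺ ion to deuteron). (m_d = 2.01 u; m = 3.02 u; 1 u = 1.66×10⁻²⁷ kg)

ratio ≈ 0.751

T = 2πm/(qB) is independent of speed, so T₂/T₁ = (m₂/q₂)/(m₁/q₁).
T_{³He²⁺ ion}/T_{deuteron} = (5.01×10^-27/2e) / (3.34×10^-27/1e) = 0.751.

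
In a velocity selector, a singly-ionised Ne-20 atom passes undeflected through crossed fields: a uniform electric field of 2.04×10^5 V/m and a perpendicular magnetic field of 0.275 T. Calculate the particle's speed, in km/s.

For zero net force, qE = qvB, so v = E/B.
v = (2.04×10^5) / (0.275) = 7.42×10^5 m/s.

v ≈ 742 km/s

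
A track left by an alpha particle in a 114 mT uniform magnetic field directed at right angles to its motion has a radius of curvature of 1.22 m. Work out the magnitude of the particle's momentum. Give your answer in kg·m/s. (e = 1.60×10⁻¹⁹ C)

p ≈ 4.45×10^-20 kg·m/s

Since qvB = mv²/r, the momentum p = mv = qBr.
p = (2×1.60×10^-19)(0.114)(1.22) = 4.45×10^-20 kg·m/s.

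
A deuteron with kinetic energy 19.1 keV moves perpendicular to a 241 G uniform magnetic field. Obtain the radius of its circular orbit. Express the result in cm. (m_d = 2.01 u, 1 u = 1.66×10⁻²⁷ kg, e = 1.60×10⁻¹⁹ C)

Convert the energy: K = 19.1 keV = 3.06×10^-15 J.
v = √(2K/m) = √(2·3.06×10^-15/3.34×10^-27) = 1.35×10^6 m/s.
r = mv/(qB) = (3.34×10^-27)(1.35×10^6) / [(1×1.60×10^-19)(0.0241)] = 1.17 m.

r ≈ 117 cm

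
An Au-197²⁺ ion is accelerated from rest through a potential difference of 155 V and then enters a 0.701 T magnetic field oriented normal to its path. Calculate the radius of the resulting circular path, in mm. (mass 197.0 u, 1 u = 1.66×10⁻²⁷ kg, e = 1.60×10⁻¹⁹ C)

r ≈ 25.4 mm

The kinetic energy gained is K = qV = (2×1.60×10^-19)(155) = 4.96×10^-17 J.
v = √(2K/m) = 1.74×10^4 m/s.
r = mv/(qB) = (3.27×10^-25)(1.74×10^4) / [(2×1.60×10^-19)(0.701)] = 0.0254 m.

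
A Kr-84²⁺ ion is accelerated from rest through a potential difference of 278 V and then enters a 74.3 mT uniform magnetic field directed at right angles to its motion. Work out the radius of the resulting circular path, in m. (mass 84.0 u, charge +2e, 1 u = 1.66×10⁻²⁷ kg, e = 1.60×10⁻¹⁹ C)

r ≈ 0.209 m

The kinetic energy gained is K = qV = (2×1.60×10^-19)(278) = 8.90×10^-17 J.
v = √(2K/m) = 3.57×10^4 m/s.
r = mv/(qB) = (1.39×10^-25)(3.57×10^4) / [(2×1.60×10^-19)(0.0743)] = 0.209 m.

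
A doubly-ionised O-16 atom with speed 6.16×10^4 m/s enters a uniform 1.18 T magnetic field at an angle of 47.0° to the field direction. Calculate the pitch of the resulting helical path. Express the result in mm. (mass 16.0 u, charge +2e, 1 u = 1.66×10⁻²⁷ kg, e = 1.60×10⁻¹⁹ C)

pitch ≈ 18.6 mm

The velocity component along B is v∥ = v cos47.0° = 4.20×10^4 m/s.
The cyclotron period T = 2πm/(qB) = 4.42×10^-7 s is set by m, q, B alone.
Pitch = v∥·T = (4.20×10^4)(4.42×10^-7) = 0.0186 m.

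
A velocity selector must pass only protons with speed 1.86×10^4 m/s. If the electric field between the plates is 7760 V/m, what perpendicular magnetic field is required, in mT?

B ≈ 417 mT

qE = qvB ⇒ B = E/v = (7760) / (1.86×10^4) = 0.417 T.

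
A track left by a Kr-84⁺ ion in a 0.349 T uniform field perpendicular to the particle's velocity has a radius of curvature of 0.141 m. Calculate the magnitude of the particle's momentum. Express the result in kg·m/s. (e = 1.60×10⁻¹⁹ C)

p ≈ 7.87×10^-21 kg·m/s

Since qvB = mv²/r, the momentum p = mv = qBr.
p = (1×1.60×10^-19)(0.349)(0.141) = 7.87×10^-21 kg·m/s.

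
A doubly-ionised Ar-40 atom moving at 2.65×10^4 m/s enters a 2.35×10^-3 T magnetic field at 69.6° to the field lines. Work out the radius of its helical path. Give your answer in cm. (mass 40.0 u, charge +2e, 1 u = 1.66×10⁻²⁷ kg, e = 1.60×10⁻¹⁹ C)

r ≈ 219 cm

Only the perpendicular component v⊥ = v sin69.6° = 2.48×10^4 m/s is bent by the field.
r = m v⊥ /(qB) = (6.64×10^-26)(2.48×10^4) / [(2×1.60×10^-19)(2.35×10^-3)] = 2.19 m.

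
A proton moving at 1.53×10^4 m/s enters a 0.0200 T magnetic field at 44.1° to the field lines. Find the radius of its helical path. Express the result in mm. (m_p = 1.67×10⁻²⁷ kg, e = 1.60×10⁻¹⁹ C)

Only the perpendicular component v⊥ = v sin44.1° = 1.06×10^4 m/s is bent by the field.
r = m v⊥ /(qB) = (1.67×10^-27)(1.06×10^4) / [(1×1.60×10^-19)(0.0200)] = 5.56×10^-3 m.

r ≈ 5.56 mm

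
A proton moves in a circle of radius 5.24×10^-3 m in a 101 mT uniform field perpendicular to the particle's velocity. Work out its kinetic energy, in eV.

K ≈ 13.4 eV

v = qBr/m = (1×1.60×10^-19)(0.101)(5.24×10^-3) / (1.67×10^-27) = 5.07×10^4 m/s.
K = ½mv² = 0.5·(1.67×10^-27)·(5.07×10^4)² = 2.15×10^-18 J = 13.4 eV.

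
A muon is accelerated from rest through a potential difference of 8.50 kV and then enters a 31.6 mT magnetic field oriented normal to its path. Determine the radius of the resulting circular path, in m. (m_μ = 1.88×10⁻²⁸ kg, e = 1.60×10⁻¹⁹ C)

The kinetic energy gained is K = qV = (1×1.60×10^-19)(8500) = 1.36×10^-15 J.
v = √(2K/m) = 3.80×10^6 m/s.
r = mv/(qB) = (1.88×10^-28)(3.80×10^6) / [(1×1.60×10^-19)(0.0316)] = 0.141 m.

r ≈ 0.141 m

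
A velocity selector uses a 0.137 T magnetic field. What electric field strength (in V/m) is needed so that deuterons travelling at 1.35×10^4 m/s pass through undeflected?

qE = qvB ⇒ E = vB = (1.35×10^4)(0.137) = 1850 V/m.

E ≈ 1850 V/m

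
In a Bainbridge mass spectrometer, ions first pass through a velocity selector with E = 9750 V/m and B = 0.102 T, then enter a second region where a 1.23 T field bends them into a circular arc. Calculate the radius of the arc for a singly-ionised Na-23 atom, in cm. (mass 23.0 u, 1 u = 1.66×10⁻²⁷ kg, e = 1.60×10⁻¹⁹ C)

The selector passes v = E/B = 9750/0.102 = 9.56×10^4 m/s.
In the deflection region, r = mv/(qB₂) = (3.82×10^-26)(9.56×10^4) / [(1×1.60×10^-19)(1.23)] = 0.0185 m.

r ≈ 1.85 cm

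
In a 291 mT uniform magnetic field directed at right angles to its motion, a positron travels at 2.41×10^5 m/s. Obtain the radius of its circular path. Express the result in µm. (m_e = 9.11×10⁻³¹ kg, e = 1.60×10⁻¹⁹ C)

r ≈ 4.72 µm

The magnetic force provides the centripetal force: qvB = mv²/r, so r = mv/(qB).
r = (9.11×10^-31 kg)(2.41×10^5 m/s) / [(1×1.60×10^-19 C)(0.291 T)] = 4.72×10^-6 m.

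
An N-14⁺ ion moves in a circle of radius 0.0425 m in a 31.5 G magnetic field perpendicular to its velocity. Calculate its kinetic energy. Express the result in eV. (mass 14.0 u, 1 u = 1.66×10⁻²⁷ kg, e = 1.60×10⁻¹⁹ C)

K ≈ 0.0617 eV

v = qBr/m = (1×1.60×10^-19)(3.15×10^-3)(0.0425) / (2.32×10^-26) = 922 m/s.
K = ½mv² = 0.5·(2.32×10^-26)·(922)² = 9.87×10^-21 J = 0.0617 eV.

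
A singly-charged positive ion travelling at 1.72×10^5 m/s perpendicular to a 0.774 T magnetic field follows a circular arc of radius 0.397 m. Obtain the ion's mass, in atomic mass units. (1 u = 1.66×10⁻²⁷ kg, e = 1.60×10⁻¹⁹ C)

qvB = mv²/r ⇒ m = qBr/v.
m = (1×1.60×10^-19)(0.774)(0.397) / (1.72×10^5) = 2.86×10^-25 kg = 172 u.

m ≈ 172 u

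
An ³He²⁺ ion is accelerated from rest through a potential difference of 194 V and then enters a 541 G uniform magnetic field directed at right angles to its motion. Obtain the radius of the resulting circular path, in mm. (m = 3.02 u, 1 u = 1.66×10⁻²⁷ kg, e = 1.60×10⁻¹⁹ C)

The kinetic energy gained is K = qV = (2×1.60×10^-19)(194) = 6.21×10^-17 J.
v = √(2K/m) = 1.57×10^5 m/s.
r = mv/(qB) = (5.01×10^-27)(1.57×10^5) / [(2×1.60×10^-19)(0.0541)] = 0.0456 m.

r ≈ 45.6 mm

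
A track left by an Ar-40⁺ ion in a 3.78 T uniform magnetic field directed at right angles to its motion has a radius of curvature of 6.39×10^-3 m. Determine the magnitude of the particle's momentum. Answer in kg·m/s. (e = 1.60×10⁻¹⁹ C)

p ≈ 3.86×10^-21 kg·m/s

Since qvB = mv²/r, the momentum p = mv = qBr.
p = (1×1.60×10^-19)(3.78)(6.39×10^-3) = 3.86×10^-21 kg·m/s.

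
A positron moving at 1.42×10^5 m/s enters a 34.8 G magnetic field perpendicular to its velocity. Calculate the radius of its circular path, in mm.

r ≈ 0.232 mm

The magnetic force provides the centripetal force: qvB = mv²/r, so r = mv/(qB).
r = (9.11×10^-31 kg)(1.42×10^5 m/s) / [(1×1.60×10^-19 C)(3.48×10^-3 T)] = 2.32×10^-4 m.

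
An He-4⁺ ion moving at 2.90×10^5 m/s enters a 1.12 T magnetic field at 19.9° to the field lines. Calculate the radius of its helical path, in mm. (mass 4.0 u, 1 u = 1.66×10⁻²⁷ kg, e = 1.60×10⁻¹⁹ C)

Only the perpendicular component v⊥ = v sin19.9° = 9.87×10^4 m/s is bent by the field.
r = m v⊥ /(qB) = (6.64×10^-27)(9.87×10^4) / [(1×1.60×10^-19)(1.12)] = 3.66×10^-3 m.

r ≈ 3.66 mm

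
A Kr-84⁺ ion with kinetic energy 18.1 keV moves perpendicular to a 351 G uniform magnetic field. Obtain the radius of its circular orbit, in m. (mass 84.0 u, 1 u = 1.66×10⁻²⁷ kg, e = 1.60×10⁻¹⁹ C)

Convert the energy: K = 18.1 keV = 2.90×10^-15 J.
v = √(2K/m) = √(2·2.90×10^-15/1.39×10^-25) = 2.04×10^5 m/s.
r = mv/(qB) = (1.39×10^-25)(2.04×10^5) / [(1×1.60×10^-19)(0.0351)] = 5.06 m.

r ≈ 5.06 m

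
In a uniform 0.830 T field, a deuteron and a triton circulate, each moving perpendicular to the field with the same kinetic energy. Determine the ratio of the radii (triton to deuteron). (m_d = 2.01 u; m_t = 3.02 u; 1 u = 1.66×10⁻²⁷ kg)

r = √(2mK)/(qB) ⇒ at equal K, r ∝ √m/q.
r_{triton}/r_{deuteron} = 1.23.

ratio ≈ 1.23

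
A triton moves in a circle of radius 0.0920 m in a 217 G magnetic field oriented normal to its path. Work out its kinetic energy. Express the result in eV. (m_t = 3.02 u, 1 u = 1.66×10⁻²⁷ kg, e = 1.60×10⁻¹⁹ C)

K ≈ 63.6 eV

v = qBr/m = (1×1.60×10^-19)(0.0217)(0.0920) / (5.01×10^-27) = 6.37×10^4 m/s.
K = ½mv² = 0.5·(5.01×10^-27)·(6.37×10^4)² = 1.02×10^-17 J = 63.6 eV.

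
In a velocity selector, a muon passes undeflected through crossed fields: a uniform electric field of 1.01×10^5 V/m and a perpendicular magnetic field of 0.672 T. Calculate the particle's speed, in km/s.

For zero net force, qE = qvB, so v = E/B.
v = (1.01×10^5) / (0.672) = 1.50×10^5 m/s.

v ≈ 150 km/s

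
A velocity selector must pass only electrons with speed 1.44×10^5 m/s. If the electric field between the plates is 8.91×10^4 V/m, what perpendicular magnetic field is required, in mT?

qE = qvB ⇒ B = E/v = (8.91×10^4) / (1.44×10^5) = 0.619 T.

B ≈ 619 mT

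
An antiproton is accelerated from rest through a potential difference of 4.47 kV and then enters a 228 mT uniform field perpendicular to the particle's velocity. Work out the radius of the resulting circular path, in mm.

The kinetic energy gained is K = qV = (1×1.60×10^-19)(4470) = 7.15×10^-16 J.
v = √(2K/m) = 9.25×10^5 m/s.
r = mv/(qB) = (1.67×10^-27)(9.25×10^5) / [(1×1.60×10^-19)(0.228)] = 0.0424 m.

r ≈ 42.4 mm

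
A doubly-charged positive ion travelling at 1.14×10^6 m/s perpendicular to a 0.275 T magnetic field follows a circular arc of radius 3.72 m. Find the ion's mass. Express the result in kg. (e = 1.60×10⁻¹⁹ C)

m ≈ 2.87×10^-25 kg

qvB = mv²/r ⇒ m = qBr/v.
m = (2×1.60×10^-19)(0.275)(3.72) / (1.14×10^6) = 2.87×10^-25 kg.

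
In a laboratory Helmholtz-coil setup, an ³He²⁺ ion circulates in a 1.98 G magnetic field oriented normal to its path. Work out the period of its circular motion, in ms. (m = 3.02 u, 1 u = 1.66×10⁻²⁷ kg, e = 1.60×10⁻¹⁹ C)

T ≈ 0.497 ms

The cyclotron period is independent of speed: T = 2πm/(qB).
T = 2π(5.01×10^-27) / [(2×1.60×10^-19)(1.98×10^-4)] = 4.97×10^-4 s.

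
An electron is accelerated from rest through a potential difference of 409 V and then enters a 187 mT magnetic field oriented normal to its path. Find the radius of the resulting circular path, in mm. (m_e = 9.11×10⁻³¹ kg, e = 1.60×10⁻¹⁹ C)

The kinetic energy gained is K = qV = (1×1.60×10^-19)(409) = 6.54×10^-17 J.
v = √(2K/m) = 1.20×10^7 m/s.
r = mv/(qB) = (9.11×10^-31)(1.20×10^7) / [(1×1.60×10^-19)(0.187)] = 3.65×10^-4 m.

r ≈ 0.365 mm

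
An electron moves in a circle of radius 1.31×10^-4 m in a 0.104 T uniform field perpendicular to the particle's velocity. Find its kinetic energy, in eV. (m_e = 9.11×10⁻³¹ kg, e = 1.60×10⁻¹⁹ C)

K ≈ 16.3 eV

v = qBr/m = (1×1.60×10^-19)(0.104)(1.31×10^-4) / (9.11×10^-31) = 2.39×10^6 m/s.
K = ½mv² = 0.5·(9.11×10^-31)·(2.39×10^6)² = 2.61×10^-18 J = 16.3 eV.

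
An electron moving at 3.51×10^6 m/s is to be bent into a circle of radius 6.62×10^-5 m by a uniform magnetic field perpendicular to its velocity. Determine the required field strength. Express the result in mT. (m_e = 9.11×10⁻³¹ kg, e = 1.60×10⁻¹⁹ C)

qvB = mv²/r gives B = mv/(qr).
B = (9.11×10^-31)(3.51×10^6) / [(1×1.60×10^-19)(6.62×10^-5)] = 0.302 T.

B ≈ 302 mT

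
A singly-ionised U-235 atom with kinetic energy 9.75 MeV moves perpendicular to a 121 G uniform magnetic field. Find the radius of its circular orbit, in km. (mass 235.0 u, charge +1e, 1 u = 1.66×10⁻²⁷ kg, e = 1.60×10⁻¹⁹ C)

r ≈ 0.570 km

Convert the energy: K = 9.75 MeV = 1.56×10^-12 J.
v = √(2K/m) = √(2·1.56×10^-12/3.90×10^-25) = 2.83×10^6 m/s.
r = mv/(qB) = (3.90×10^-25)(2.83×10^6) / [(1×1.60×10^-19)(0.0121)] = 570 m.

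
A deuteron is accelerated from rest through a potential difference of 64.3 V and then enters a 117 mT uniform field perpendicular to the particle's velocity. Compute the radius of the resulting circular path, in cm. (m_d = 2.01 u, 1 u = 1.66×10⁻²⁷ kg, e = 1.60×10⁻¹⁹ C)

The kinetic energy gained is K = qV = (1×1.60×10^-19)(64.3) = 1.03×10^-17 J.
v = √(2K/m) = 7.85×10^4 m/s.
r = mv/(qB) = (3.34×10^-27)(7.85×10^4) / [(1×1.60×10^-19)(0.117)] = 0.0140 m.

r ≈ 1.40 cm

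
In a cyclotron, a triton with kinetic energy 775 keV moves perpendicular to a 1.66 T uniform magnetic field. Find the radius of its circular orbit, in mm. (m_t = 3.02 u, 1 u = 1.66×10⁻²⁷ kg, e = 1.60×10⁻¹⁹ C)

Convert the energy: K = 775 keV = 1.24×10^-13 J.
v = √(2K/m) = √(2·1.24×10^-13/5.01×10^-27) = 7.03×10^6 m/s.
r = mv/(qB) = (5.01×10^-27)(7.03×10^6) / [(1×1.60×10^-19)(1.66)] = 0.133 m.

r ≈ 133 mm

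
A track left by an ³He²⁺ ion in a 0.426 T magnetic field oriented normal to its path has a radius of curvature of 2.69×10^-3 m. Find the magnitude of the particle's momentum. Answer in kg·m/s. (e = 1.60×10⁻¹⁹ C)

Since qvB = mv²/r, the momentum p = mv = qBr.
p = (2×1.60×10^-19)(0.426)(2.69×10^-3) = 3.67×10^-22 kg·m/s.

p ≈ 3.67×10^-22 kg·m/s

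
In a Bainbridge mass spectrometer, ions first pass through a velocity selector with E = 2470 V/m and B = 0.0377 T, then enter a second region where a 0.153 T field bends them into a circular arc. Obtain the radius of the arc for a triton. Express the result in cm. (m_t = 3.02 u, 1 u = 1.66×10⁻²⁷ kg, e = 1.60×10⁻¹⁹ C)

The selector passes v = E/B = 2470/0.0377 = 6.55×10^4 m/s.
In the deflection region, r = mv/(qB₂) = (5.01×10^-27)(6.55×10^4) / [(1×1.60×10^-19)(0.153)] = 0.0134 m.

r ≈ 1.34 cm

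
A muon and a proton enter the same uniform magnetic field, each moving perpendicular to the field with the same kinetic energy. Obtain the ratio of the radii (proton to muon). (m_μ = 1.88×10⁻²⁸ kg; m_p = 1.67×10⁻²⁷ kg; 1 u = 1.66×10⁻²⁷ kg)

r = √(2mK)/(qB) ⇒ at equal K, r ∝ √m/q.
r_{proton}/r_{muon} = 2.98.

ratio ≈ 2.98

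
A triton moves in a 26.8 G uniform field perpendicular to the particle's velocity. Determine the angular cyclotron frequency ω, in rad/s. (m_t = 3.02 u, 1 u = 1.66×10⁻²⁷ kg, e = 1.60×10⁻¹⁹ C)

ω = qB/m = (1×1.60×10^-19)(2.68×10^-3) / (5.01×10^-27) = 8.55×10^4 rad/s.

ω ≈ 8.55×10^4 rad/s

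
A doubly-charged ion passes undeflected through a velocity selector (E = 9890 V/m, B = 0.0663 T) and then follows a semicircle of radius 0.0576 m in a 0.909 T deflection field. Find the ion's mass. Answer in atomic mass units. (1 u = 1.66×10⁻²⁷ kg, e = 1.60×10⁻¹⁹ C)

m ≈ 67.7 u

v = E/B₁ = 1.49×10^5 m/s.
From r = mv/(qB₂), m = qB₂r/v = (2×1.60×10^-19)(0.909)(0.0576) / (1.49×10^5) = 1.12×10^-25 kg.
In atomic mass units: m = 1.12×10^-25 / 1.66×10^-27 = 67.7 u.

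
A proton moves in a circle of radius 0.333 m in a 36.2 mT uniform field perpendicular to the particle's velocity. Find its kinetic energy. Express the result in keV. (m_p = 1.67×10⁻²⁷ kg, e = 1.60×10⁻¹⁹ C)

v = qBr/m = (1×1.60×10^-19)(0.0362)(0.333) / (1.67×10^-27) = 1.15×10^6 m/s.
K = ½mv² = 0.5·(1.67×10^-27)·(1.15×10^6)² = 1.11×10^-15 J = 6.96 keV.

K ≈ 6.96 keV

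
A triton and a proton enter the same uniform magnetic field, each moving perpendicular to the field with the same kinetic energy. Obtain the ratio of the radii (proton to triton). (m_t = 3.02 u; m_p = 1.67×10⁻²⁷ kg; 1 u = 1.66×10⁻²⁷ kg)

r = √(2mK)/(qB) ⇒ at equal K, r ∝ √m/q.
r_{proton}/r_{triton} = 0.577.

ratio ≈ 0.577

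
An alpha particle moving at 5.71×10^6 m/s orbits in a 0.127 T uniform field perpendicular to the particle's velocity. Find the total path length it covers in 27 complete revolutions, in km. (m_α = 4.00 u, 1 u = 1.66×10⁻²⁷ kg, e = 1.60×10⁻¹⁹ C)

r = mv/(qB) = 0.933 m, so one revolution covers 2πr = 5.86 m.
In 27 revolutions: L = 27·2πr = 158 m.

L ≈ 0.158 km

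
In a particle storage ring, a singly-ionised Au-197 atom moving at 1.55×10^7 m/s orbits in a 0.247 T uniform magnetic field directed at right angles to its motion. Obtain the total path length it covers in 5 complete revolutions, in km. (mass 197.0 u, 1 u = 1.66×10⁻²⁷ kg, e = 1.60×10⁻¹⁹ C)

r = mv/(qB) = 128 m, so one revolution covers 2πr = 806 m.
In 5 revolutions: L = 5·2πr = 4030 m.

L ≈ 4.03 km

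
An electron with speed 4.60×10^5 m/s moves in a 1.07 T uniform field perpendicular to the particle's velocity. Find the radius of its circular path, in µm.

r ≈ 2.45 µm

The magnetic force provides the centripetal force: qvB = mv²/r, so r = mv/(qB).
r = (9.11×10^-31 kg)(4.60×10^5 m/s) / [(1×1.60×10^-19 C)(1.07 T)] = 2.45×10^-6 m.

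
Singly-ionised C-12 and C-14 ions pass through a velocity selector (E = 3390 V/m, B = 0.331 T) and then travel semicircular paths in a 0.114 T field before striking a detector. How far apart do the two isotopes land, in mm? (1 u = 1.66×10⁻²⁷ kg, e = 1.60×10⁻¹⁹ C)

Δd ≈ 3.73 mm

Both emerge at v = E/B₁ = 1.02×10^4 m/s.
r = mv/(qB₂), so r₁ = 0.01119 m and r₂ = 0.01305 m, giving Δr = 1.86×10^-3 m.
After a semicircle each ion lands a diameter 2r from the entry slit, so the separation is 2Δr = 3.73×10^-3 m.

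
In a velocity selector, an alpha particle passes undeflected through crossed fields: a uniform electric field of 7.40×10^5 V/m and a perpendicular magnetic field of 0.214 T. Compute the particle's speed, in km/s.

v ≈ 3460 km/s

For zero net force, qE = qvB, so v = E/B.
v = (7.40×10^5) / (0.214) = 3.46×10^6 m/s.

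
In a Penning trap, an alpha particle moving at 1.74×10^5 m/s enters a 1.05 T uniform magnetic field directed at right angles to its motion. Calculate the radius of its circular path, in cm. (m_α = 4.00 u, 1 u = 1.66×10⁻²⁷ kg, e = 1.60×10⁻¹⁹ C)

The magnetic force provides the centripetal force: qvB = mv²/r, so r = mv/(qB).
r = (6.64×10^-27 kg)(1.74×10^5 m/s) / [(2×1.60×10^-19 C)(1.05 T)] = 3.44×10^-3 m.

r ≈ 0.344 cm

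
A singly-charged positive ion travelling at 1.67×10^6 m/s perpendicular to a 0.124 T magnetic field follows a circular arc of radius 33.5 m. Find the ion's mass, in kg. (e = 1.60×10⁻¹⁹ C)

qvB = mv²/r ⇒ m = qBr/v.
m = (1×1.60×10^-19)(0.124)(33.5) / (1.67×10^6) = 3.98×10^-25 kg.

m ≈ 3.98×10^-25 kg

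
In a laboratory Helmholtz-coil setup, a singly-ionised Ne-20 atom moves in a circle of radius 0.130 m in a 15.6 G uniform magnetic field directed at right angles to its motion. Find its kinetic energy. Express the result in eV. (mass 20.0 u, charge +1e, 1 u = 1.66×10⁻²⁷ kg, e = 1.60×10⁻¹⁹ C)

K ≈ 0.0991 eV

v = qBr/m = (1×1.60×10^-19)(1.56×10^-3)(0.130) / (3.32×10^-26) = 977 m/s.
K = ½mv² = 0.5·(3.32×10^-26)·(977)² = 1.59×10^-20 J = 0.0991 eV.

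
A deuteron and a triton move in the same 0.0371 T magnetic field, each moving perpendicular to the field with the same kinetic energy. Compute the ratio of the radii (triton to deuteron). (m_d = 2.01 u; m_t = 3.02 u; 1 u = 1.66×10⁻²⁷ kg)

r = √(2mK)/(qB) ⇒ at equal K, r ∝ √m/q.
r_{triton}/r_{deuteron} = 1.23.

ratio ≈ 1.23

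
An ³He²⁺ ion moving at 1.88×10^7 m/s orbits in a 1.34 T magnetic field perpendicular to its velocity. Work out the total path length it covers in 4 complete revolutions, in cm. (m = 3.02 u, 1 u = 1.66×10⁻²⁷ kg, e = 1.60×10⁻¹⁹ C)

L ≈ 552 cm

r = mv/(qB) = 0.220 m, so one revolution covers 2πr = 1.38 m.
In 4 revolutions: L = 4·2πr = 5.52 m.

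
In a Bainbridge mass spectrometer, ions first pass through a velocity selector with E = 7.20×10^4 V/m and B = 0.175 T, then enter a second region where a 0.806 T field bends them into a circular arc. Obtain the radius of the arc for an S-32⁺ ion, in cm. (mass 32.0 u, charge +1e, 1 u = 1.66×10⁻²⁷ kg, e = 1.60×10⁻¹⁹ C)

r ≈ 16.9 cm

The selector passes v = E/B = 7.20×10^4/0.175 = 4.11×10^5 m/s.
In the deflection region, r = mv/(qB₂) = (5.31×10^-26)(4.11×10^5) / [(1×1.60×10^-19)(0.806)] = 0.169 m.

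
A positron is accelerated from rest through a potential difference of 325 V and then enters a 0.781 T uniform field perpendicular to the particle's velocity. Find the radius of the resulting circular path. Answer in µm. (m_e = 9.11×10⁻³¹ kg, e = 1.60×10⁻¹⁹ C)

r ≈ 77.9 µm

The kinetic energy gained is K = qV = (1×1.60×10^-19)(325) = 5.20×10^-17 J.
v = √(2K/m) = 1.07×10^7 m/s.
r = mv/(qB) = (9.11×10^-31)(1.07×10^7) / [(1×1.60×10^-19)(0.781)] = 7.79×10^-5 m.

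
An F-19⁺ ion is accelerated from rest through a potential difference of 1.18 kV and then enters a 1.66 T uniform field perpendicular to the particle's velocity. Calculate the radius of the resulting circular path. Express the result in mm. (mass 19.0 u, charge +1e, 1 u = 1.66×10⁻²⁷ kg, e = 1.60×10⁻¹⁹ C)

r ≈ 13.0 mm

The kinetic energy gained is K = qV = (1×1.60×10^-19)(1180) = 1.89×10^-16 J.
v = √(2K/m) = 1.09×10^5 m/s.
r = mv/(qB) = (3.15×10^-26)(1.09×10^5) / [(1×1.60×10^-19)(1.66)] = 0.0130 m.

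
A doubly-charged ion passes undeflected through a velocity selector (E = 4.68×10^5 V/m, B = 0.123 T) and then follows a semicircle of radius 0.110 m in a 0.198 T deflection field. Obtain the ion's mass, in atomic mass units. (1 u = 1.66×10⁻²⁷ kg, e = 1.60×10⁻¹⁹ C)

v = E/B₁ = 3.80×10^6 m/s.
From r = mv/(qB₂), m = qB₂r/v = (2×1.60×10^-19)(0.198)(0.110) / (3.80×10^6) = 1.83×10^-27 kg.
In atomic mass units: m = 1.83×10^-27 / 1.66×10^-27 = 1.10 u.

m ≈ 1.10 u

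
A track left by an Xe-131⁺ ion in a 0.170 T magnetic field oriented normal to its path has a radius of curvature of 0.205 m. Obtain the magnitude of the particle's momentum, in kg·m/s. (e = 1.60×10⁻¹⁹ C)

p ≈ 5.58×10^-21 kg·m/s

Since qvB = mv²/r, the momentum p = mv = qBr.
p = (1×1.60×10^-19)(0.170)(0.205) = 5.58×10^-21 kg·m/s.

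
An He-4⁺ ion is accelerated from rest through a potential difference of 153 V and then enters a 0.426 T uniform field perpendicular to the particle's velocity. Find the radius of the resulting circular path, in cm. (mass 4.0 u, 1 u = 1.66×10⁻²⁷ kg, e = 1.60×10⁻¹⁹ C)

The kinetic energy gained is K = qV = (1×1.60×10^-19)(153) = 2.45×10^-17 J.
v = √(2K/m) = 8.59×10^4 m/s.
r = mv/(qB) = (6.64×10^-27)(8.59×10^4) / [(1×1.60×10^-19)(0.426)] = 8.37×10^-3 m.

r ≈ 0.837 cm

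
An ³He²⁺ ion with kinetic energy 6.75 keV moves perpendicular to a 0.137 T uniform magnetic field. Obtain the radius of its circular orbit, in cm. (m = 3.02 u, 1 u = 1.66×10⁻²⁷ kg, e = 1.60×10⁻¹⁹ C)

Convert the energy: K = 6.75 keV = 1.08×10^-15 J.
v = √(2K/m) = √(2·1.08×10^-15/5.01×10^-27) = 6.56×10^5 m/s.
r = mv/(qB) = (5.01×10^-27)(6.56×10^5) / [(2×1.60×10^-19)(0.137)] = 0.0751 m.

r ≈ 7.51 cm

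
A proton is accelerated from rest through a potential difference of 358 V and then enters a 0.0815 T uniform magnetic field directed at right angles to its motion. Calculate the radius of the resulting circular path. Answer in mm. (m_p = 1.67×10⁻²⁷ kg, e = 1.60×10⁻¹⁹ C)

r ≈ 33.5 mm

The kinetic energy gained is K = qV = (1×1.60×10^-19)(358) = 5.73×10^-17 J.
v = √(2K/m) = 2.62×10^5 m/s.
r = mv/(qB) = (1.67×10^-27)(2.62×10^5) / [(1×1.60×10^-19)(0.0815)] = 0.0335 m.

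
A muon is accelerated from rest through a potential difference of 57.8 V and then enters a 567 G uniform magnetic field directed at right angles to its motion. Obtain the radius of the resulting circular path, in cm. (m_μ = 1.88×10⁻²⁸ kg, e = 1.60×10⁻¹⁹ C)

r ≈ 0.650 cm

The kinetic energy gained is K = qV = (1×1.60×10^-19)(57.8) = 9.25×10^-18 J.
v = √(2K/m) = 3.14×10^5 m/s.
r = mv/(qB) = (1.88×10^-28)(3.14×10^5) / [(1×1.60×10^-19)(0.0567)] = 6.50×10^-3 m.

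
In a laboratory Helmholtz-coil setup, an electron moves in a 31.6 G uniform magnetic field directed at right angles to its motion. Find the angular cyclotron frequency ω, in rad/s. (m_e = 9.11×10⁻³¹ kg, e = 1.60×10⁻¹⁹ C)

ω = qB/m = (1×1.60×10^-19)(3.16×10^-3) / (9.11×10^-31) = 5.55×10^8 rad/s.

ω ≈ 5.55×10^8 rad/s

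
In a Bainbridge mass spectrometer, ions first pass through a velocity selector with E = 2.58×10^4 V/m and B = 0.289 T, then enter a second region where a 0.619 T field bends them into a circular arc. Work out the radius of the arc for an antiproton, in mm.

r ≈ 1.51 mm

The selector passes v = E/B = 2.58×10^4/0.289 = 8.93×10^4 m/s.
In the deflection region, r = mv/(qB₂) = (1.67×10^-27)(8.93×10^4) / [(1×1.60×10^-19)(0.619)] = 1.51×10^-3 m.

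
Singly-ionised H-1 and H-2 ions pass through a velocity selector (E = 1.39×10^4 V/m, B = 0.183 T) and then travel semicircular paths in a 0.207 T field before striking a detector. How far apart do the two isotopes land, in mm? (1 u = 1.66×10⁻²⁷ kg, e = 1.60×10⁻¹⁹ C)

Δd ≈ 7.61 mm

Both emerge at v = E/B₁ = 7.60×10^4 m/s.
r = mv/(qB₂), so r₁ = 3.81×10^-3 m and r₂ = 7.61×10^-3 m, giving Δr = 3.81×10^-3 m.
After a semicircle each ion lands a diameter 2r from the entry slit, so the separation is 2Δr = 7.61×10^-3 m.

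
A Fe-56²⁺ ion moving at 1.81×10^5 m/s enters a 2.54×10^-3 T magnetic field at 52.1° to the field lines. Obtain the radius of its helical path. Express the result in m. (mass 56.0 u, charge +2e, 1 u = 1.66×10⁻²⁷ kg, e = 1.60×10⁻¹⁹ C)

Only the perpendicular component v⊥ = v sin52.1° = 1.43×10^5 m/s is bent by the field.
r = m v⊥ /(qB) = (9.30×10^-26)(1.43×10^5) / [(2×1.60×10^-19)(2.54×10^-3)] = 16.3 m.

r ≈ 16.3 m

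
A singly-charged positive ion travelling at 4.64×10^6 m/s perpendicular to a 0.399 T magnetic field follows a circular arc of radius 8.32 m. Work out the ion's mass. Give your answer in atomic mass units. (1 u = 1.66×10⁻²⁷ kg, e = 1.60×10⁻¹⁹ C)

m ≈ 69.0 u

qvB = mv²/r ⇒ m = qBr/v.
m = (1×1.60×10^-19)(0.399)(8.32) / (4.64×10^6) = 1.14×10^-25 kg = 69.0 u.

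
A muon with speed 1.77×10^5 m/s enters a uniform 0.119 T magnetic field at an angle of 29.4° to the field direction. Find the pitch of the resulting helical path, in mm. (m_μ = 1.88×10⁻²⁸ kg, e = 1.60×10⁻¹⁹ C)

pitch ≈ 9.57 mm

The velocity component along B is v∥ = v cos29.4° = 1.54×10^5 m/s.
The cyclotron period T = 2πm/(qB) = 6.20×10^-8 s is set by m, q, B alone.
Pitch = v∥·T = (1.54×10^5)(6.20×10^-8) = 9.57×10^-3 m.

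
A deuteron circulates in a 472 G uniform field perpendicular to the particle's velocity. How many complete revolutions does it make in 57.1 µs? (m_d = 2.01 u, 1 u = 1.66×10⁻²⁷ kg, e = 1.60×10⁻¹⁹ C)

N = 20

T = 2πm/(qB) = 2π(3.3366×10^-27) / [(1×1.60×10^-19)(0.0472)] = 2.7760×10^-6 s.
N = t/T = 5.71×10^-5 / 2.7760×10^-6 ≈ 20.57, so 20 complete revolutions.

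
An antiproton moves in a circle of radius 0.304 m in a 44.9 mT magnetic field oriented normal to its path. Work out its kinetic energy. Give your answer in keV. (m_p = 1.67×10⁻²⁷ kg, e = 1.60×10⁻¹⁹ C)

v = qBr/m = (1×1.60×10^-19)(0.0449)(0.304) / (1.67×10^-27) = 1.31×10^6 m/s.
K = ½mv² = 0.5·(1.67×10^-27)·(1.31×10^6)² = 1.43×10^-15 J = 8.93 keV.

K ≈ 8.93 keV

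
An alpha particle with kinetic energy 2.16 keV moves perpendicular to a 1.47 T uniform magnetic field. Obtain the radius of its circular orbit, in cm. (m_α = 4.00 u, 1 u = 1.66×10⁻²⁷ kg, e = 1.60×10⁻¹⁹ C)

r ≈ 0.455 cm

Convert the energy: K = 2.16 keV = 3.46×10^-16 J.
v = √(2K/m) = √(2·3.46×10^-16/6.64×10^-27) = 3.23×10^5 m/s.
r = mv/(qB) = (6.64×10^-27)(3.23×10^5) / [(2×1.60×10^-19)(1.47)] = 4.55×10^-3 m.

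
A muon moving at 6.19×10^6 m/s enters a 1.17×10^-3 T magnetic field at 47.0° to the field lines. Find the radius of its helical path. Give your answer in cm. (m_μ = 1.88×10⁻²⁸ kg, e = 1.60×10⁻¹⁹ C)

r ≈ 455 cm

Only the perpendicular component v⊥ = v sin47.0° = 4.53×10^6 m/s is bent by the field.
r = m v⊥ /(qB) = (1.88×10^-28)(4.53×10^6) / [(1×1.60×10^-19)(1.17×10^-3)] = 4.55 m.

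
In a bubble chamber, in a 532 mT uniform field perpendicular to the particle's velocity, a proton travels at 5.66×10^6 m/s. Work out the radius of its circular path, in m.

r ≈ 0.111 m

The magnetic force provides the centripetal force: qvB = mv²/r, so r = mv/(qB).
r = (1.67×10^-27 kg)(5.66×10^6 m/s) / [(1×1.60×10^-19 C)(0.532 T)] = 0.111 m.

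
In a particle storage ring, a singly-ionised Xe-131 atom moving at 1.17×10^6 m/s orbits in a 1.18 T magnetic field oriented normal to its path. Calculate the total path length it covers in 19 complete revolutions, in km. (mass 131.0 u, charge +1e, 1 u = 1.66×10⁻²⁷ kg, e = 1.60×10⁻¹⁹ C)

r = mv/(qB) = 1.35 m, so one revolution covers 2πr = 8.47 m.
In 19 revolutions: L = 19·2πr = 161 m.

L ≈ 0.161 km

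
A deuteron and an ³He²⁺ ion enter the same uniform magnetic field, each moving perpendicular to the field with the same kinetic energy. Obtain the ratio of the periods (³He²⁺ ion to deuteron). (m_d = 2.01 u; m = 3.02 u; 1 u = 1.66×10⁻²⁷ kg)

ratio ≈ 0.751

T = 2πm/(qB) is independent of speed, so T₂/T₁ = (m₂/q₂)/(m₁/q₁).
T_{³He²⁺ ion}/T_{deuteron} = (5.01×10^-27/2e) / (3.34×10^-27/1e) = 0.751.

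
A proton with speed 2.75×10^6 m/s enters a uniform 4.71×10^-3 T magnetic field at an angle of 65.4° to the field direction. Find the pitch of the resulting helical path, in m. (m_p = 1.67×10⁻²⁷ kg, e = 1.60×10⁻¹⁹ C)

The velocity component along B is v∥ = v cos65.4° = 1.14×10^6 m/s.
The cyclotron period T = 2πm/(qB) = 1.39×10^-5 s is set by m, q, B alone.
Pitch = v∥·T = (1.14×10^6)(1.39×10^-5) = 15.9 m.

pitch ≈ 15.9 m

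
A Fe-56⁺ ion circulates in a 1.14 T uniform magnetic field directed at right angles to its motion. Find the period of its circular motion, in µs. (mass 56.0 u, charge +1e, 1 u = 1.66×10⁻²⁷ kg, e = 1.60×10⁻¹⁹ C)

The cyclotron period is independent of speed: T = 2πm/(qB).
T = 2π(9.30×10^-26) / [(1×1.60×10^-19)(1.14)] = 3.20×10^-6 s.

T ≈ 3.20 µs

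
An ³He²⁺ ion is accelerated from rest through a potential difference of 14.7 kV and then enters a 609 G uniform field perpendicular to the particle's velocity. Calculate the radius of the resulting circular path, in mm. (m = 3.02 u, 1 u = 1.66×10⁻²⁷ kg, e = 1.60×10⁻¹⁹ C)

The kinetic energy gained is K = qV = (2×1.60×10^-19)(1.47×10^4) = 4.70×10^-15 J.
v = √(2K/m) = 1.37×10^6 m/s.
r = mv/(qB) = (5.01×10^-27)(1.37×10^6) / [(2×1.60×10^-19)(0.0609)] = 0.352 m.

r ≈ 352 mm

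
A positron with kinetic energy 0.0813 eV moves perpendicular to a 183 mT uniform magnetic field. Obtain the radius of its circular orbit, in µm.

Convert the energy: K = 0.0813 eV = 1.30×10^-20 J.
v = √(2K/m) = √(2·1.30×10^-20/9.11×10^-31) = 1.69×10^5 m/s.
r = mv/(qB) = (9.11×10^-31)(1.69×10^5) / [(1×1.60×10^-19)(0.183)] = 5.26×10^-6 m.

r ≈ 5.26 µm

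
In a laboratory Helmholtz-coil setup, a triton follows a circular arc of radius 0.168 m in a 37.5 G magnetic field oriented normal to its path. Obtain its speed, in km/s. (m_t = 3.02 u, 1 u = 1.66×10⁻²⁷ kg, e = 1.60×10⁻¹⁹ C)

From qvB = mv²/r, v = qBr/m.
v = (1×1.60×10^-19)(3.75×10^-3)(0.168) / (5.01×10^-27) = 2.01×10^4 m/s.

v ≈ 20.1 km/s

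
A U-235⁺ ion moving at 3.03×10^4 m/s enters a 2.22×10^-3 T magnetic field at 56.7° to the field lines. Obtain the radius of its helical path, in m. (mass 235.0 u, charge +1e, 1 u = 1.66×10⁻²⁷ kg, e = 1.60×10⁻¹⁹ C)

Only the perpendicular component v⊥ = v sin56.7° = 2.53×10^4 m/s is bent by the field.
r = m v⊥ /(qB) = (3.90×10^-25)(2.53×10^4) / [(1×1.60×10^-19)(2.22×10^-3)] = 27.8 m.

r ≈ 27.8 m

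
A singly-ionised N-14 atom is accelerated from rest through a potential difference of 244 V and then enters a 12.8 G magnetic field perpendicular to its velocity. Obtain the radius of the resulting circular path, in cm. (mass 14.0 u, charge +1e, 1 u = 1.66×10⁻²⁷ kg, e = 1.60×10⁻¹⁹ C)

r ≈ 658 cm

The kinetic energy gained is K = qV = (1×1.60×10^-19)(244) = 3.90×10^-17 J.
v = √(2K/m) = 5.80×10^4 m/s.
r = mv/(qB) = (2.32×10^-26)(5.80×10^4) / [(1×1.60×10^-19)(1.28×10^-3)] = 6.58 m.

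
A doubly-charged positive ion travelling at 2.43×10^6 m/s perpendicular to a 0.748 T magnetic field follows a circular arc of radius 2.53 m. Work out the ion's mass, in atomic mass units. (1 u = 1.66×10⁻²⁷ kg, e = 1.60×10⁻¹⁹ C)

qvB = mv²/r ⇒ m = qBr/v.
m = (2×1.60×10^-19)(0.748)(2.53) / (2.43×10^6) = 2.49×10^-25 kg = 150 u.

m ≈ 150 u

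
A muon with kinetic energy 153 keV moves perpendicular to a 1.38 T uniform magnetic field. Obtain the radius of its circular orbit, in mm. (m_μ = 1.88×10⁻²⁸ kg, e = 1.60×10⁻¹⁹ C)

Convert the energy: K = 153 keV = 2.45×10^-14 J.
v = √(2K/m) = √(2·2.45×10^-14/1.88×10^-28) = 1.61×10^7 m/s.
r = mv/(qB) = (1.88×10^-28)(1.61×10^7) / [(1×1.60×10^-19)(1.38)] = 0.0137 m.

r ≈ 13.7 mm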